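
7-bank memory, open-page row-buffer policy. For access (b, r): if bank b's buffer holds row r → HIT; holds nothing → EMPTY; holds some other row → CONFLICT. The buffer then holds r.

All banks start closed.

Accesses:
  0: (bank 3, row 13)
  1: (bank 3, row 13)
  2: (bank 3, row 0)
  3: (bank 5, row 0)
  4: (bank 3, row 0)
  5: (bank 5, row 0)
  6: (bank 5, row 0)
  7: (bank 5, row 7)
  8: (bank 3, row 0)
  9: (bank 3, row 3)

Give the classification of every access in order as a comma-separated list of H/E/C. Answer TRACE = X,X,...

TRACE = E,H,C,E,H,H,H,C,H,C

0: bank 3 row 13 — prev None → EMPTY
1: bank 3 row 13 — prev 13 → HIT
2: bank 3 row 0 — prev 13 → CONFLICT
3: bank 5 row 0 — prev None → EMPTY
4: bank 3 row 0 — prev 0 → HIT
5: bank 5 row 0 — prev 0 → HIT
6: bank 5 row 0 — prev 0 → HIT
7: bank 5 row 7 — prev 0 → CONFLICT
8: bank 3 row 0 — prev 0 → HIT
9: bank 3 row 3 — prev 0 → CONFLICT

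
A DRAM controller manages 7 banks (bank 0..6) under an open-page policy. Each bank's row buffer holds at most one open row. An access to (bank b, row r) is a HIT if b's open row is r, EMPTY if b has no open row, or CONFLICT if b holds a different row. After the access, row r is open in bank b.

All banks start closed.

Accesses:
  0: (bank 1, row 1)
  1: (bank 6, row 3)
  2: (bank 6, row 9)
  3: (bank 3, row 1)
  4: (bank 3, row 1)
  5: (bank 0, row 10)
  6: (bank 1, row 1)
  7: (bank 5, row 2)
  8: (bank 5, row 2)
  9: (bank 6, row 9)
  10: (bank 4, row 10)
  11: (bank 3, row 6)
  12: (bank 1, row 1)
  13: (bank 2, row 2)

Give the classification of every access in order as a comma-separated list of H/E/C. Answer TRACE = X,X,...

0: bank 1 row 1 — prev None → EMPTY
1: bank 6 row 3 — prev None → EMPTY
2: bank 6 row 9 — prev 3 → CONFLICT
3: bank 3 row 1 — prev None → EMPTY
4: bank 3 row 1 — prev 1 → HIT
5: bank 0 row 10 — prev None → EMPTY
6: bank 1 row 1 — prev 1 → HIT
7: bank 5 row 2 — prev None → EMPTY
8: bank 5 row 2 — prev 2 → HIT
9: bank 6 row 9 — prev 9 → HIT
10: bank 4 row 10 — prev None → EMPTY
11: bank 3 row 6 — prev 1 → CONFLICT
12: bank 1 row 1 — prev 1 → HIT
13: bank 2 row 2 — prev None → EMPTY

TRACE = E,E,C,E,H,E,H,E,H,H,E,C,H,E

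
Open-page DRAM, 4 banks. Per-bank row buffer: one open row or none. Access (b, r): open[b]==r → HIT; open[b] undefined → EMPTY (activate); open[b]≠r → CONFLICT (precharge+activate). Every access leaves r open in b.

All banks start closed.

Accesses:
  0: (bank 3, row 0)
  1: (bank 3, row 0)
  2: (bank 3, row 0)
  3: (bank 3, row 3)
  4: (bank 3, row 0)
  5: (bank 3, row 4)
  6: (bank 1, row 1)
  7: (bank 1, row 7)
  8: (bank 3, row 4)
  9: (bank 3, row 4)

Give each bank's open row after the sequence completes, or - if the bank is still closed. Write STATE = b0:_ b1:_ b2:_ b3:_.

  [0] b3 r0: no row ⇒ E
  [1] b3 r0: had r0 ⇒ H
  [2] b3 r0: had r0 ⇒ H
  [3] b3 r3: had r0 ⇒ C
  [4] b3 r0: had r3 ⇒ C
  [5] b3 r4: had r0 ⇒ C
  [6] b1 r1: no row ⇒ E
  [7] b1 r7: had r1 ⇒ C
  [8] b3 r4: had r4 ⇒ H
  [9] b3 r4: had r4 ⇒ H

STATE = b0:- b1:7 b2:- b3:4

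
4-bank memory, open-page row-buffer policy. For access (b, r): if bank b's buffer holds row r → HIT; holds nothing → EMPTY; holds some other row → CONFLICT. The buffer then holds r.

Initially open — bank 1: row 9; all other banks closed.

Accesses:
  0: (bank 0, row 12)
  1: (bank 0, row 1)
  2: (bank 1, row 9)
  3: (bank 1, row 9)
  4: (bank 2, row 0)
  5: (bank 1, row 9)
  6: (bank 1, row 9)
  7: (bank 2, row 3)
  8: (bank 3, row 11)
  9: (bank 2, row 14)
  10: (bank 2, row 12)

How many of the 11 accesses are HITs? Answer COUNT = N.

0: bank 0 row 12 — prev None → EMPTY
1: bank 0 row 1 — prev 12 → CONFLICT
2: bank 1 row 9 — prev 9 → HIT
3: bank 1 row 9 — prev 9 → HIT
4: bank 2 row 0 — prev None → EMPTY
5: bank 1 row 9 — prev 9 → HIT
6: bank 1 row 9 — prev 9 → HIT
7: bank 2 row 3 — prev 0 → CONFLICT
8: bank 3 row 11 — prev None → EMPTY
9: bank 2 row 14 — prev 3 → CONFLICT
10: bank 2 row 12 — prev 14 → CONFLICT

COUNT = 4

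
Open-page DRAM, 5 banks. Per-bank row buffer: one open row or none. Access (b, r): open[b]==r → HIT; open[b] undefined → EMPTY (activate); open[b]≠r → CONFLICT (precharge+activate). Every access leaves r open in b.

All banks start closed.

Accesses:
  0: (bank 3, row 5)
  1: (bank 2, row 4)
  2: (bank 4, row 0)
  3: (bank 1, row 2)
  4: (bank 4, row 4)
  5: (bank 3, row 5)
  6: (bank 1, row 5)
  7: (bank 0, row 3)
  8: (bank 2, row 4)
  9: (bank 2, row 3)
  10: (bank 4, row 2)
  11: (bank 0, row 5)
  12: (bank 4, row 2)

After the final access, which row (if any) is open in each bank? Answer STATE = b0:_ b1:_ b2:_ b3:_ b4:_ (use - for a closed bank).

  [0] b3 r5: no row ⇒ E
  [1] b2 r4: no row ⇒ E
  [2] b4 r0: no row ⇒ E
  [3] b1 r2: no row ⇒ E
  [4] b4 r4: had r0 ⇒ C
  [5] b3 r5: had r5 ⇒ H
  [6] b1 r5: had r2 ⇒ C
  [7] b0 r3: no row ⇒ E
  [8] b2 r4: had r4 ⇒ H
  [9] b2 r3: had r4 ⇒ C
  [10] b4 r2: had r4 ⇒ C
  [11] b0 r5: had r3 ⇒ C
  [12] b4 r2: had r2 ⇒ H

STATE = b0:5 b1:5 b2:3 b3:5 b4:2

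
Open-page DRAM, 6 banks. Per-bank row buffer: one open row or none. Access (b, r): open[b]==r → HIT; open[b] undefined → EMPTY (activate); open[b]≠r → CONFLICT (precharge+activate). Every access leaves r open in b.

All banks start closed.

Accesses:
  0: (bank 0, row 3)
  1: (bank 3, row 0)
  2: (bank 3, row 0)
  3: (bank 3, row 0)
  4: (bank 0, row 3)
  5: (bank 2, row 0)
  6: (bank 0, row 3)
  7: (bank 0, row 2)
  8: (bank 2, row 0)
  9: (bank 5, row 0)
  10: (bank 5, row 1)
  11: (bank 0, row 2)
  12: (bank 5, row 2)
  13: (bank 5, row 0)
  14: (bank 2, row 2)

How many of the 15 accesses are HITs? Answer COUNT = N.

  [0] b0 r3: no row ⇒ E
  [1] b3 r0: no row ⇒ E
  [2] b3 r0: had r0 ⇒ H
  [3] b3 r0: had r0 ⇒ H
  [4] b0 r3: had r3 ⇒ H
  [5] b2 r0: no row ⇒ E
  [6] b0 r3: had r3 ⇒ H
  [7] b0 r2: had r3 ⇒ C
  [8] b2 r0: had r0 ⇒ H
  [9] b5 r0: no row ⇒ E
  [10] b5 r1: had r0 ⇒ C
  [11] b0 r2: had r2 ⇒ H
  [12] b5 r2: had r1 ⇒ C
  [13] b5 r0: had r2 ⇒ C
  [14] b2 r2: had r0 ⇒ C

COUNT = 6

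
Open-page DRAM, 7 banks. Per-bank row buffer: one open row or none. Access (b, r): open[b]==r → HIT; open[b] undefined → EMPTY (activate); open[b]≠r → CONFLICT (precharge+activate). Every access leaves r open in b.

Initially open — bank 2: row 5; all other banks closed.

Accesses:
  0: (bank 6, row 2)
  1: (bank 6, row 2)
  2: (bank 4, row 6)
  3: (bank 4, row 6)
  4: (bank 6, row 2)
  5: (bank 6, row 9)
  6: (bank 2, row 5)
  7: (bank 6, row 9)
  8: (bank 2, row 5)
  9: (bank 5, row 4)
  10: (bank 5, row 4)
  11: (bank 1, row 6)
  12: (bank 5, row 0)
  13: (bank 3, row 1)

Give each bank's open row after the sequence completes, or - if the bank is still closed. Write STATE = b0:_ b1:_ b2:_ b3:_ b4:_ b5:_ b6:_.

STATE = b0:- b1:6 b2:5 b3:1 b4:6 b5:0 b6:9

#0 (6,2) E
#1 (6,2) H  (was 2)
#2 (4,6) E
#3 (4,6) H  (was 6)
#4 (6,2) H  (was 2)
#5 (6,9) C  (was 2)
#6 (2,5) H  (was 5)
#7 (6,9) H  (was 9)
#8 (2,5) H  (was 5)
#9 (5,4) E
#10 (5,4) H  (was 4)
#11 (1,6) E
#12 (5,0) C  (was 4)
#13 (3,1) E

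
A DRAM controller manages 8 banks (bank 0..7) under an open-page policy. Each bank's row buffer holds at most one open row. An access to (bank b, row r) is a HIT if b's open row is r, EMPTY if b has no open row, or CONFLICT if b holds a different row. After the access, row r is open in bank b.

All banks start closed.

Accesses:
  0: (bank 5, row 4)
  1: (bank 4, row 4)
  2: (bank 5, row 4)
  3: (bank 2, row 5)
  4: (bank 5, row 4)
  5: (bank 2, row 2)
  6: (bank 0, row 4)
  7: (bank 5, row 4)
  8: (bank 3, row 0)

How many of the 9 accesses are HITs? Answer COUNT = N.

0: bank 5 row 4 — prev None → EMPTY
1: bank 4 row 4 — prev None → EMPTY
2: bank 5 row 4 — prev 4 → HIT
3: bank 2 row 5 — prev None → EMPTY
4: bank 5 row 4 — prev 4 → HIT
5: bank 2 row 2 — prev 5 → CONFLICT
6: bank 0 row 4 — prev None → EMPTY
7: bank 5 row 4 — prev 4 → HIT
8: bank 3 row 0 — prev None → EMPTY

COUNT = 3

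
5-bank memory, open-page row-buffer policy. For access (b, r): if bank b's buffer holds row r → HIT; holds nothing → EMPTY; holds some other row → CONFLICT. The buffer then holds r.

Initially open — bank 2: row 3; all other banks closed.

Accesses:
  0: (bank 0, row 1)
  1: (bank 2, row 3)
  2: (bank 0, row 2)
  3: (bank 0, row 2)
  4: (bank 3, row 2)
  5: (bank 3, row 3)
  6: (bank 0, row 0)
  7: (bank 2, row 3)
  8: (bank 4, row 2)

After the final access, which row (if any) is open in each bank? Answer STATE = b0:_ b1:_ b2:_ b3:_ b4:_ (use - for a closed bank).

#0 (0,1) E
#1 (2,3) H  (was 3)
#2 (0,2) C  (was 1)
#3 (0,2) H  (was 2)
#4 (3,2) E
#5 (3,3) C  (was 2)
#6 (0,0) C  (was 2)
#7 (2,3) H  (was 3)
#8 (4,2) E

STATE = b0:0 b1:- b2:3 b3:3 b4:2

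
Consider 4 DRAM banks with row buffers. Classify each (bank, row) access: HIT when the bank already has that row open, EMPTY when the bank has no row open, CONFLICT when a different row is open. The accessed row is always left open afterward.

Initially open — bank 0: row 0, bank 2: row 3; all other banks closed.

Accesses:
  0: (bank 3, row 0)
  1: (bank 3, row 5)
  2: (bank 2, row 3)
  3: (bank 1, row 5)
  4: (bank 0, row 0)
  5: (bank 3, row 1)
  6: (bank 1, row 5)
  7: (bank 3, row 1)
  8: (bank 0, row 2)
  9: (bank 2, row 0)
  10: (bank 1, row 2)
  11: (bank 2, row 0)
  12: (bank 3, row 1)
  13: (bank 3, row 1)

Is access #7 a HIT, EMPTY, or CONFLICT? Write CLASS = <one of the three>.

CLASS = HIT

  [0] b3 r0: no row ⇒ E
  [1] b3 r5: had r0 ⇒ C
  [2] b2 r3: had r3 ⇒ H
  [3] b1 r5: no row ⇒ E
  [4] b0 r0: had r0 ⇒ H
  [5] b3 r1: had r5 ⇒ C
  [6] b1 r5: had r5 ⇒ H
  [7] b3 r1: had r1 ⇒ H
  [8] b0 r2: had r0 ⇒ C
  [9] b2 r0: had r3 ⇒ C
  [10] b1 r2: had r5 ⇒ C
  [11] b2 r0: had r0 ⇒ H
  [12] b3 r1: had r1 ⇒ H
  [13] b3 r1: had r1 ⇒ H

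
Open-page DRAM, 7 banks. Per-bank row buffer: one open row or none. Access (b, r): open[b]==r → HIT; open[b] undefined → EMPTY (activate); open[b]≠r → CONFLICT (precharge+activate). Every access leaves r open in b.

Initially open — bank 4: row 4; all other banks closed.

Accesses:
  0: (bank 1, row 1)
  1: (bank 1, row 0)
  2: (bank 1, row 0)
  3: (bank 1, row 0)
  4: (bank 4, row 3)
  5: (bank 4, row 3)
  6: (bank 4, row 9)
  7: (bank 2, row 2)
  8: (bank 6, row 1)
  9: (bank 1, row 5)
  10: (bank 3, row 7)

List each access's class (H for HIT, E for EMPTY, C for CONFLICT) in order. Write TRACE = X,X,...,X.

  [0] b1 r1: no row ⇒ E
  [1] b1 r0: had r1 ⇒ C
  [2] b1 r0: had r0 ⇒ H
  [3] b1 r0: had r0 ⇒ H
  [4] b4 r3: had r4 ⇒ C
  [5] b4 r3: had r3 ⇒ H
  [6] b4 r9: had r3 ⇒ C
  [7] b2 r2: no row ⇒ E
  [8] b6 r1: no row ⇒ E
  [9] b1 r5: had r0 ⇒ C
  [10] b3 r7: no row ⇒ E

TRACE = E,C,H,H,C,H,C,E,E,C,E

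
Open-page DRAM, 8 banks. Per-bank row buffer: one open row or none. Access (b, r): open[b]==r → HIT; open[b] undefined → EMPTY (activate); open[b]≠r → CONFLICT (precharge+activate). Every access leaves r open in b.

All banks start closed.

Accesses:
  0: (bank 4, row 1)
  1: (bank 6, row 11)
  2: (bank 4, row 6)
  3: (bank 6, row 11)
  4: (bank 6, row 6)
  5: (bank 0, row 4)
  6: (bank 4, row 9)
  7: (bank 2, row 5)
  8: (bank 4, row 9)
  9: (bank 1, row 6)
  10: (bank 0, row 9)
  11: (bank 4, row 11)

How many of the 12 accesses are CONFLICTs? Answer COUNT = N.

COUNT = 5

step 0: bank4 None->1 [EMPTY]
step 1: bank6 None->11 [EMPTY]
step 2: bank4 1->6 [CONFLICT]
step 3: bank6 11->11 [HIT]
step 4: bank6 11->6 [CONFLICT]
step 5: bank0 None->4 [EMPTY]
step 6: bank4 6->9 [CONFLICT]
step 7: bank2 None->5 [EMPTY]
step 8: bank4 9->9 [HIT]
step 9: bank1 None->6 [EMPTY]
step 10: bank0 4->9 [CONFLICT]
step 11: bank4 9->11 [CONFLICT]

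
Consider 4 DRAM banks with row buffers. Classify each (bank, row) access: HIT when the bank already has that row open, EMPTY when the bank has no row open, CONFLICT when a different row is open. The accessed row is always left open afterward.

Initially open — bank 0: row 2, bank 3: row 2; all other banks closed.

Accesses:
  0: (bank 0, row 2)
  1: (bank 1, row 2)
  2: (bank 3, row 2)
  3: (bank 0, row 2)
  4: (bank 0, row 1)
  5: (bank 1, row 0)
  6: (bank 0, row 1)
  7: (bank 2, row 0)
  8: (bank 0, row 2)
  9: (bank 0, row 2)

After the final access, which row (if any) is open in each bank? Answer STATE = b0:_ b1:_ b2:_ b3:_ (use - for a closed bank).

#0 (0,2) H  (was 2)
#1 (1,2) E
#2 (3,2) H  (was 2)
#3 (0,2) H  (was 2)
#4 (0,1) C  (was 2)
#5 (1,0) C  (was 2)
#6 (0,1) H  (was 1)
#7 (2,0) E
#8 (0,2) C  (was 1)
#9 (0,2) H  (was 2)

STATE = b0:2 b1:0 b2:0 b3:2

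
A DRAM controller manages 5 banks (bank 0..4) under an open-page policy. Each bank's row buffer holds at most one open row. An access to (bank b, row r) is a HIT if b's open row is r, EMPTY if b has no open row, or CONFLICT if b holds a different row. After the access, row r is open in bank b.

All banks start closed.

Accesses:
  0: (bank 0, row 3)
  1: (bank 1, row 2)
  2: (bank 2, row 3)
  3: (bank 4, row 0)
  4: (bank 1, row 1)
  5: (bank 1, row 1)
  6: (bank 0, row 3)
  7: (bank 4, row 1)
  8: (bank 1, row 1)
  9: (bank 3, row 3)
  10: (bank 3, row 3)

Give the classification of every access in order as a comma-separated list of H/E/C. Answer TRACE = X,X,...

TRACE = E,E,E,E,C,H,H,C,H,E,H

step 0: bank0 None->3 [EMPTY]
step 1: bank1 None->2 [EMPTY]
step 2: bank2 None->3 [EMPTY]
step 3: bank4 None->0 [EMPTY]
step 4: bank1 2->1 [CONFLICT]
step 5: bank1 1->1 [HIT]
step 6: bank0 3->3 [HIT]
step 7: bank4 0->1 [CONFLICT]
step 8: bank1 1->1 [HIT]
step 9: bank3 None->3 [EMPTY]
step 10: bank3 3->3 [HIT]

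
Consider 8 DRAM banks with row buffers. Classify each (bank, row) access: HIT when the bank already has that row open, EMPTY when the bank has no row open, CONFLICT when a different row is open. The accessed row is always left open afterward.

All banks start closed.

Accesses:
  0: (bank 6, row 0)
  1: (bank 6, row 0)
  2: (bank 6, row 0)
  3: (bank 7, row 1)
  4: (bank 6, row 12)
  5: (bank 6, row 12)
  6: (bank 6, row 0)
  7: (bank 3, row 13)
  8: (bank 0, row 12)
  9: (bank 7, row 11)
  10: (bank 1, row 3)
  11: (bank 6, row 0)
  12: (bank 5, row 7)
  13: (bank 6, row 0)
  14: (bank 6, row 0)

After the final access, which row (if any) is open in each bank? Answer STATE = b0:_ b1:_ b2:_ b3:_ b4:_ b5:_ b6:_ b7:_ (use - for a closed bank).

STATE = b0:12 b1:3 b2:- b3:13 b4:- b5:7 b6:0 b7:11

#0 (6,0) E
#1 (6,0) H  (was 0)
#2 (6,0) H  (was 0)
#3 (7,1) E
#4 (6,12) C  (was 0)
#5 (6,12) H  (was 12)
#6 (6,0) C  (was 12)
#7 (3,13) E
#8 (0,12) E
#9 (7,11) C  (was 1)
#10 (1,3) E
#11 (6,0) H  (was 0)
#12 (5,7) E
#13 (6,0) H  (was 0)
#14 (6,0) H  (was 0)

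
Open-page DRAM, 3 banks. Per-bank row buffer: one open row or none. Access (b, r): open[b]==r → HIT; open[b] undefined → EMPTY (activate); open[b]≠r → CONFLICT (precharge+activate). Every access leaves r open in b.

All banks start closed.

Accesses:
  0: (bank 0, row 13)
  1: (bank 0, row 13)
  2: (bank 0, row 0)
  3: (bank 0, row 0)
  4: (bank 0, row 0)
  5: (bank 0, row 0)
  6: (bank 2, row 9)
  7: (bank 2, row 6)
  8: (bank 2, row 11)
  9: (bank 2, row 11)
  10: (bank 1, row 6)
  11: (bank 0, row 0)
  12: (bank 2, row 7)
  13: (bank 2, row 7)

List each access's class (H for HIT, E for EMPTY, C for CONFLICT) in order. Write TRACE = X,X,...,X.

TRACE = E,H,C,H,H,H,E,C,C,H,E,H,C,H

  [0] b0 r13: no row ⇒ E
  [1] b0 r13: had r13 ⇒ H
  [2] b0 r0: had r13 ⇒ C
  [3] b0 r0: had r0 ⇒ H
  [4] b0 r0: had r0 ⇒ H
  [5] b0 r0: had r0 ⇒ H
  [6] b2 r9: no row ⇒ E
  [7] b2 r6: had r9 ⇒ C
  [8] b2 r11: had r6 ⇒ C
  [9] b2 r11: had r11 ⇒ H
  [10] b1 r6: no row ⇒ E
  [11] b0 r0: had r0 ⇒ H
  [12] b2 r7: had r11 ⇒ C
  [13] b2 r7: had r7 ⇒ H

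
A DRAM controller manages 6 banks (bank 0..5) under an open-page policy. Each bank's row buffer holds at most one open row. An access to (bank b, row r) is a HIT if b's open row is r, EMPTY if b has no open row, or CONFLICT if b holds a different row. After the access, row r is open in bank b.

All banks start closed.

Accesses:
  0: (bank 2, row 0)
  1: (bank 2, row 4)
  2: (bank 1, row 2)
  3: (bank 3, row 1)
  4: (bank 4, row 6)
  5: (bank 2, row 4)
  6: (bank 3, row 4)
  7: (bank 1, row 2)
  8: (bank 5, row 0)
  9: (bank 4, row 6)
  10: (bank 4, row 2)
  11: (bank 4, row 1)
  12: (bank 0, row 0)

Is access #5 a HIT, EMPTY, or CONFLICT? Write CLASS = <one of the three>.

#0 (2,0) E
#1 (2,4) C  (was 0)
#2 (1,2) E
#3 (3,1) E
#4 (4,6) E
#5 (2,4) H  (was 4)
#6 (3,4) C  (was 1)
#7 (1,2) H  (was 2)
#8 (5,0) E
#9 (4,6) H  (was 6)
#10 (4,2) C  (was 6)
#11 (4,1) C  (was 2)
#12 (0,0) E

CLASS = HIT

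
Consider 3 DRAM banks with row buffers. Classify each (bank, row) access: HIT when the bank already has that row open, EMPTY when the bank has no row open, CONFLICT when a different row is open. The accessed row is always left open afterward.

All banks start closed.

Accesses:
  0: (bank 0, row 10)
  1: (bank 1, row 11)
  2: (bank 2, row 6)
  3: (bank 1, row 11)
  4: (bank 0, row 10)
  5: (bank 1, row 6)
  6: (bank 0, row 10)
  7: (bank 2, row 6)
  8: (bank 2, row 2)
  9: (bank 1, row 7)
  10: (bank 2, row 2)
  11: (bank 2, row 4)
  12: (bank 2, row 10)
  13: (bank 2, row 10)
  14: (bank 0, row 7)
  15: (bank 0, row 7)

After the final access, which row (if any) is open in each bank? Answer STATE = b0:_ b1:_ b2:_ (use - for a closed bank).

0: bank 0 row 10 — prev None → EMPTY
1: bank 1 row 11 — prev None → EMPTY
2: bank 2 row 6 — prev None → EMPTY
3: bank 1 row 11 — prev 11 → HIT
4: bank 0 row 10 — prev 10 → HIT
5: bank 1 row 6 — prev 11 → CONFLICT
6: bank 0 row 10 — prev 10 → HIT
7: bank 2 row 6 — prev 6 → HIT
8: bank 2 row 2 — prev 6 → CONFLICT
9: bank 1 row 7 — prev 6 → CONFLICT
10: bank 2 row 2 — prev 2 → HIT
11: bank 2 row 4 — prev 2 → CONFLICT
12: bank 2 row 10 — prev 4 → CONFLICT
13: bank 2 row 10 — prev 10 → HIT
14: bank 0 row 7 — prev 10 → CONFLICT
15: bank 0 row 7 — prev 7 → HIT

STATE = b0:7 b1:7 b2:10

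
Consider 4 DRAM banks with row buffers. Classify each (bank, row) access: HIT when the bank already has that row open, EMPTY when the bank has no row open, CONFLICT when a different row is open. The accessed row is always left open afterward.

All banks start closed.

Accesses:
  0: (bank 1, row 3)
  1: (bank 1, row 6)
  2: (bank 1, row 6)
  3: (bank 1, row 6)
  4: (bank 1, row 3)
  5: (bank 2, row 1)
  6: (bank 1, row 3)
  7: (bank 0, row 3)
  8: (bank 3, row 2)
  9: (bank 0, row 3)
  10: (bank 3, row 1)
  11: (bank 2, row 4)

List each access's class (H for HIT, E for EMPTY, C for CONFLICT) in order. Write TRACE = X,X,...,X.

#0 (1,3) E
#1 (1,6) C  (was 3)
#2 (1,6) H  (was 6)
#3 (1,6) H  (was 6)
#4 (1,3) C  (was 6)
#5 (2,1) E
#6 (1,3) H  (was 3)
#7 (0,3) E
#8 (3,2) E
#9 (0,3) H  (was 3)
#10 (3,1) C  (was 2)
#11 (2,4) C  (was 1)

TRACE = E,C,H,H,C,E,H,E,E,H,C,C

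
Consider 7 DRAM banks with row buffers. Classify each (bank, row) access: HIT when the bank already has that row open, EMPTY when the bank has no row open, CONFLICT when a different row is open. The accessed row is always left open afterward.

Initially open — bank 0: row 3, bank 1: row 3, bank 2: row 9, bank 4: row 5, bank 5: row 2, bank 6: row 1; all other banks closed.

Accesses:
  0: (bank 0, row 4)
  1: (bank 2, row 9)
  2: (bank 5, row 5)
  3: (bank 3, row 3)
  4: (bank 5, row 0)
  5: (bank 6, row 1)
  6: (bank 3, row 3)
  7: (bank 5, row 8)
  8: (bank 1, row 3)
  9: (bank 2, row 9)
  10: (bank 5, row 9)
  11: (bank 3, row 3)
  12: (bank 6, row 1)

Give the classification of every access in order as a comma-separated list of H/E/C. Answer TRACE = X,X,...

TRACE = C,H,C,E,C,H,H,C,H,H,C,H,H

#0 (0,4) C  (was 3)
#1 (2,9) H  (was 9)
#2 (5,5) C  (was 2)
#3 (3,3) E
#4 (5,0) C  (was 5)
#5 (6,1) H  (was 1)
#6 (3,3) H  (was 3)
#7 (5,8) C  (was 0)
#8 (1,3) H  (was 3)
#9 (2,9) H  (was 9)
#10 (5,9) C  (was 8)
#11 (3,3) H  (was 3)
#12 (6,1) H  (was 1)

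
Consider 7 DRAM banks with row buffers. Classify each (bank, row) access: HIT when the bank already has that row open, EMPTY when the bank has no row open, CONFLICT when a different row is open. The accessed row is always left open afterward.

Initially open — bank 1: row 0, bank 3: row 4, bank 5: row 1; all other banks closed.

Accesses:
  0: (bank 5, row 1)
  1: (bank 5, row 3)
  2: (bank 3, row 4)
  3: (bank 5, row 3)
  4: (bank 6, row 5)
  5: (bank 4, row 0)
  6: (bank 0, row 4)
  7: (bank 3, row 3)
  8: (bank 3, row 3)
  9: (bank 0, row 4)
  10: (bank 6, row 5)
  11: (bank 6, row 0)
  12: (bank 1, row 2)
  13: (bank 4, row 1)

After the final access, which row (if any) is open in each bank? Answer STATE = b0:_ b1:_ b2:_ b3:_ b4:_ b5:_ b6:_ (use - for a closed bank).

  [0] b5 r1: had r1 ⇒ H
  [1] b5 r3: had r1 ⇒ C
  [2] b3 r4: had r4 ⇒ H
  [3] b5 r3: had r3 ⇒ H
  [4] b6 r5: no row ⇒ E
  [5] b4 r0: no row ⇒ E
  [6] b0 r4: no row ⇒ E
  [7] b3 r3: had r4 ⇒ C
  [8] b3 r3: had r3 ⇒ H
  [9] b0 r4: had r4 ⇒ H
  [10] b6 r5: had r5 ⇒ H
  [11] b6 r0: had r5 ⇒ C
  [12] b1 r2: had r0 ⇒ C
  [13] b4 r1: had r0 ⇒ C

STATE = b0:4 b1:2 b2:- b3:3 b4:1 b5:3 b6:0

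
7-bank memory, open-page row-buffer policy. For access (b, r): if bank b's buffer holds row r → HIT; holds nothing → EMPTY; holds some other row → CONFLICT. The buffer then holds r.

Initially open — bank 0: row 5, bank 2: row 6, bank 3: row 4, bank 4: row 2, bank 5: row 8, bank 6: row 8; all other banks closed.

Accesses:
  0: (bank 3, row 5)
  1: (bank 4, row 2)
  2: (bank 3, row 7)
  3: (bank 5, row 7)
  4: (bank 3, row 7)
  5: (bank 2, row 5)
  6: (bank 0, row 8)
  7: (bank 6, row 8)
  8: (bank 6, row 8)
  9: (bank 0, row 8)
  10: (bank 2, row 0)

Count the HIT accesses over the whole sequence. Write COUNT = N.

0: bank 3 row 5 — prev 4 → CONFLICT
1: bank 4 row 2 — prev 2 → HIT
2: bank 3 row 7 — prev 5 → CONFLICT
3: bank 5 row 7 — prev 8 → CONFLICT
4: bank 3 row 7 — prev 7 → HIT
5: bank 2 row 5 — prev 6 → CONFLICT
6: bank 0 row 8 — prev 5 → CONFLICT
7: bank 6 row 8 — prev 8 → HIT
8: bank 6 row 8 — prev 8 → HIT
9: bank 0 row 8 — prev 8 → HIT
10: bank 2 row 0 — prev 5 → CONFLICT

COUNT = 5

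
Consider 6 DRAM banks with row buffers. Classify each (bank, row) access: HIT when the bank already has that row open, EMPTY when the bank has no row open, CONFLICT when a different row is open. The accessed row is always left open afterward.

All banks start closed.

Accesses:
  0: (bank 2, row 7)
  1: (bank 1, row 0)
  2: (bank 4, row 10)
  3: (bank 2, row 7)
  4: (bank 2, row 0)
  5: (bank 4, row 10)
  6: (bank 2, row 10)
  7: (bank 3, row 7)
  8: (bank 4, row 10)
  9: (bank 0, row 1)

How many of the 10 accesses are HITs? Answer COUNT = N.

  [0] b2 r7: no row ⇒ E
  [1] b1 r0: no row ⇒ E
  [2] b4 r10: no row ⇒ E
  [3] b2 r7: had r7 ⇒ H
  [4] b2 r0: had r7 ⇒ C
  [5] b4 r10: had r10 ⇒ H
  [6] b2 r10: had r0 ⇒ C
  [7] b3 r7: no row ⇒ E
  [8] b4 r10: had r10 ⇒ H
  [9] b0 r1: no row ⇒ E

COUNT = 3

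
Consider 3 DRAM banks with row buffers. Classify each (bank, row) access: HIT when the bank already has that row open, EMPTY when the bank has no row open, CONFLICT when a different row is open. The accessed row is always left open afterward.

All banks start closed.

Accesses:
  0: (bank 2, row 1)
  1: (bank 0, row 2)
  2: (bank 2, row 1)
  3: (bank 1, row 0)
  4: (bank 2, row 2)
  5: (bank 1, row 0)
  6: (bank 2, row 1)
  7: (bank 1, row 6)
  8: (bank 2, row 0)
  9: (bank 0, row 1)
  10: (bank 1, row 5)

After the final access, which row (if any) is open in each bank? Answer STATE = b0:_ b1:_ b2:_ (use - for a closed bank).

  [0] b2 r1: no row ⇒ E
  [1] b0 r2: no row ⇒ E
  [2] b2 r1: had r1 ⇒ H
  [3] b1 r0: no row ⇒ E
  [4] b2 r2: had r1 ⇒ C
  [5] b1 r0: had r0 ⇒ H
  [6] b2 r1: had r2 ⇒ C
  [7] b1 r6: had r0 ⇒ C
  [8] b2 r0: had r1 ⇒ C
  [9] b0 r1: had r2 ⇒ C
  [10] b1 r5: had r6 ⇒ C

STATE = b0:1 b1:5 b2:0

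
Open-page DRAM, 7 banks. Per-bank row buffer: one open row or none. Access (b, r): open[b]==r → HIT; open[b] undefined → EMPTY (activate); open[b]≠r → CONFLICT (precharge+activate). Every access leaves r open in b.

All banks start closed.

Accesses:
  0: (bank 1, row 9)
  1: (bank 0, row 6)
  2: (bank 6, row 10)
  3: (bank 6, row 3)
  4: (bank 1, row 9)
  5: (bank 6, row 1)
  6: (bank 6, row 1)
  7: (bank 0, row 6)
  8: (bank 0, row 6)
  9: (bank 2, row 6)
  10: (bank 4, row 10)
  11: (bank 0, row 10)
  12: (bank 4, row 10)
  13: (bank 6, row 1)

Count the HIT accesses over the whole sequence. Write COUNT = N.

COUNT = 6

#0 (1,9) E
#1 (0,6) E
#2 (6,10) E
#3 (6,3) C  (was 10)
#4 (1,9) H  (was 9)
#5 (6,1) C  (was 3)
#6 (6,1) H  (was 1)
#7 (0,6) H  (was 6)
#8 (0,6) H  (was 6)
#9 (2,6) E
#10 (4,10) E
#11 (0,10) C  (was 6)
#12 (4,10) H  (was 10)
#13 (6,1) H  (was 1)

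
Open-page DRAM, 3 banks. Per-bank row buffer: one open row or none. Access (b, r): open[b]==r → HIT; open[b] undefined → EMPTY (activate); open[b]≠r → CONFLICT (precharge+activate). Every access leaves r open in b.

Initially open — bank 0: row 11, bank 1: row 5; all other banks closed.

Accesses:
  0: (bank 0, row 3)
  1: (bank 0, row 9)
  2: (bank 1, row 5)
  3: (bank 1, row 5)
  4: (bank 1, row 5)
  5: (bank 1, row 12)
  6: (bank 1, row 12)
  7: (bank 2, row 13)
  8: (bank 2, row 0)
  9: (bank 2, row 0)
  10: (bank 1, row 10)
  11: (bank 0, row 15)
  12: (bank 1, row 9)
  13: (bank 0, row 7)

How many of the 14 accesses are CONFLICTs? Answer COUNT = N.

COUNT = 8

0: bank 0 row 3 — prev 11 → CONFLICT
1: bank 0 row 9 — prev 3 → CONFLICT
2: bank 1 row 5 — prev 5 → HIT
3: bank 1 row 5 — prev 5 → HIT
4: bank 1 row 5 — prev 5 → HIT
5: bank 1 row 12 — prev 5 → CONFLICT
6: bank 1 row 12 — prev 12 → HIT
7: bank 2 row 13 — prev None → EMPTY
8: bank 2 row 0 — prev 13 → CONFLICT
9: bank 2 row 0 — prev 0 → HIT
10: bank 1 row 10 — prev 12 → CONFLICT
11: bank 0 row 15 — prev 9 → CONFLICT
12: bank 1 row 9 — prev 10 → CONFLICT
13: bank 0 row 7 — prev 15 → CONFLICT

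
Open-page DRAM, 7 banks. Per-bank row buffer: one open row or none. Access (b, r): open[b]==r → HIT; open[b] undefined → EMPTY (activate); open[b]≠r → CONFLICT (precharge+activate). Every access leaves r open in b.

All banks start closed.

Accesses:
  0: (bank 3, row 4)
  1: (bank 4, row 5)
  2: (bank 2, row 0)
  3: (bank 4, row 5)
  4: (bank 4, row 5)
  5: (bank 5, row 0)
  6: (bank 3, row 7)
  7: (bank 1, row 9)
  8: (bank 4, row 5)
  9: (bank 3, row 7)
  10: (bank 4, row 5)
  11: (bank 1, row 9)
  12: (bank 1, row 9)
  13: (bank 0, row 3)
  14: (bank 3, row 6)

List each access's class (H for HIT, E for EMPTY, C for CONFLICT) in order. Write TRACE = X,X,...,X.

0: bank 3 row 4 — prev None → EMPTY
1: bank 4 row 5 — prev None → EMPTY
2: bank 2 row 0 — prev None → EMPTY
3: bank 4 row 5 — prev 5 → HIT
4: bank 4 row 5 — prev 5 → HIT
5: bank 5 row 0 — prev None → EMPTY
6: bank 3 row 7 — prev 4 → CONFLICT
7: bank 1 row 9 — prev None → EMPTY
8: bank 4 row 5 — prev 5 → HIT
9: bank 3 row 7 — prev 7 → HIT
10: bank 4 row 5 — prev 5 → HIT
11: bank 1 row 9 — prev 9 → HIT
12: bank 1 row 9 — prev 9 → HIT
13: bank 0 row 3 — prev None → EMPTY
14: bank 3 row 6 — prev 7 → CONFLICT

TRACE = E,E,E,H,H,E,C,E,H,H,H,H,H,E,C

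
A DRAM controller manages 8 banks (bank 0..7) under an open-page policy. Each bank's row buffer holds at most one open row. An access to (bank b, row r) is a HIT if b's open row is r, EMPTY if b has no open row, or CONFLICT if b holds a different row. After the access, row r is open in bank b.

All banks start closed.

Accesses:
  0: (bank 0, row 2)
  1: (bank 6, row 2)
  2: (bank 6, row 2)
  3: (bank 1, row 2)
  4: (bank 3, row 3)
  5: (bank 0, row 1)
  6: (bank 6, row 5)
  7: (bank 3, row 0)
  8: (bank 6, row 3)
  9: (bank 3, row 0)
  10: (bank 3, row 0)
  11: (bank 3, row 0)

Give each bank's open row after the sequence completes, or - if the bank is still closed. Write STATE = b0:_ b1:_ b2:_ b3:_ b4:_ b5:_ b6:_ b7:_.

STATE = b0:1 b1:2 b2:- b3:0 b4:- b5:- b6:3 b7:-

  [0] b0 r2: no row ⇒ E
  [1] b6 r2: no row ⇒ E
  [2] b6 r2: had r2 ⇒ H
  [3] b1 r2: no row ⇒ E
  [4] b3 r3: no row ⇒ E
  [5] b0 r1: had r2 ⇒ C
  [6] b6 r5: had r2 ⇒ C
  [7] b3 r0: had r3 ⇒ C
  [8] b6 r3: had r5 ⇒ C
  [9] b3 r0: had r0 ⇒ H
  [10] b3 r0: had r0 ⇒ H
  [11] b3 r0: had r0 ⇒ H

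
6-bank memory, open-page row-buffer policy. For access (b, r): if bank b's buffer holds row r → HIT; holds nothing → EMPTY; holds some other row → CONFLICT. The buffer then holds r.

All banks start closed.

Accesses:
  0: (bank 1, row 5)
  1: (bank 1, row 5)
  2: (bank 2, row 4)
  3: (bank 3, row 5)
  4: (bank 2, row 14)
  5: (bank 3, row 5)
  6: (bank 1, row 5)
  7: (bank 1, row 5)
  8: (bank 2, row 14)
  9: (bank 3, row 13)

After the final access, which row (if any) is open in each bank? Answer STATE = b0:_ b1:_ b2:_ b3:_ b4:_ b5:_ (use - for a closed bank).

step 0: bank1 None->5 [EMPTY]
step 1: bank1 5->5 [HIT]
step 2: bank2 None->4 [EMPTY]
step 3: bank3 None->5 [EMPTY]
step 4: bank2 4->14 [CONFLICT]
step 5: bank3 5->5 [HIT]
step 6: bank1 5->5 [HIT]
step 7: bank1 5->5 [HIT]
step 8: bank2 14->14 [HIT]
step 9: bank3 5->13 [CONFLICT]

STATE = b0:- b1:5 b2:14 b3:13 b4:- b5:-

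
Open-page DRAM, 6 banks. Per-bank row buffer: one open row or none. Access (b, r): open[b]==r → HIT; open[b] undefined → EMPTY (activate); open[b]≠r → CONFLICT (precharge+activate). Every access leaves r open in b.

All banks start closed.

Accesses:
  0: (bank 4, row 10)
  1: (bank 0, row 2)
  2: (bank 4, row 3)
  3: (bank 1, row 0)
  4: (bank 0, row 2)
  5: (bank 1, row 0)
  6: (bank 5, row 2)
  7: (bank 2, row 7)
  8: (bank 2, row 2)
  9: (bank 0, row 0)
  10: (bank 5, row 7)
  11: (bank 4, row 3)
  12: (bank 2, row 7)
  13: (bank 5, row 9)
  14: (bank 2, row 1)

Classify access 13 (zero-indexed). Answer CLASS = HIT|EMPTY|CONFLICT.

#0 (4,10) E
#1 (0,2) E
#2 (4,3) C  (was 10)
#3 (1,0) E
#4 (0,2) H  (was 2)
#5 (1,0) H  (was 0)
#6 (5,2) E
#7 (2,7) E
#8 (2,2) C  (was 7)
#9 (0,0) C  (was 2)
#10 (5,7) C  (was 2)
#11 (4,3) H  (was 3)
#12 (2,7) C  (was 2)
#13 (5,9) C  (was 7)
#14 (2,1) C  (was 7)

CLASS = CONFLICT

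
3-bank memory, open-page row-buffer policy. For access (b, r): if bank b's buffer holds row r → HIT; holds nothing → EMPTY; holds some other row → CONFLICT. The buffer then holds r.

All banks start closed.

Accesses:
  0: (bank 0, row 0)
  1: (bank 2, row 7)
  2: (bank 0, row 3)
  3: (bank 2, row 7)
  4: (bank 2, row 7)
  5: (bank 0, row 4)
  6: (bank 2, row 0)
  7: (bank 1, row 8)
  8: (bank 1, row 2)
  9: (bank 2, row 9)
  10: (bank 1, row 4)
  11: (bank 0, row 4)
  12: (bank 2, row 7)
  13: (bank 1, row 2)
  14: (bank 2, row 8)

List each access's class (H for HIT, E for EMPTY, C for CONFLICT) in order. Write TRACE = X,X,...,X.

TRACE = E,E,C,H,H,C,C,E,C,C,C,H,C,C,C

0: bank 0 row 0 — prev None → EMPTY
1: bank 2 row 7 — prev None → EMPTY
2: bank 0 row 3 — prev 0 → CONFLICT
3: bank 2 row 7 — prev 7 → HIT
4: bank 2 row 7 — prev 7 → HIT
5: bank 0 row 4 — prev 3 → CONFLICT
6: bank 2 row 0 — prev 7 → CONFLICT
7: bank 1 row 8 — prev None → EMPTY
8: bank 1 row 2 — prev 8 → CONFLICT
9: bank 2 row 9 — prev 0 → CONFLICT
10: bank 1 row 4 — prev 2 → CONFLICT
11: bank 0 row 4 — prev 4 → HIT
12: bank 2 row 7 — prev 9 → CONFLICT
13: bank 1 row 2 — prev 4 → CONFLICT
14: bank 2 row 8 — prev 7 → CONFLICT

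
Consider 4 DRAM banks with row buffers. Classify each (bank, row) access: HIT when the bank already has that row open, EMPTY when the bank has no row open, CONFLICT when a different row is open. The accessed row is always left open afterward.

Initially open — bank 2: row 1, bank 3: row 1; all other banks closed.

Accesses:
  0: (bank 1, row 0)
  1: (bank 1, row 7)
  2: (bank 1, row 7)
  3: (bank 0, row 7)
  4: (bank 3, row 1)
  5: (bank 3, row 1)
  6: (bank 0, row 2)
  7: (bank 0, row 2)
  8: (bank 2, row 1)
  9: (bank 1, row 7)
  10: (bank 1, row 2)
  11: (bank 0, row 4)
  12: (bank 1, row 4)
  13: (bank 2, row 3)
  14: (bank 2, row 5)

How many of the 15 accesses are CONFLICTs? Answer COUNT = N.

COUNT = 7

#0 (1,0) E
#1 (1,7) C  (was 0)
#2 (1,7) H  (was 7)
#3 (0,7) E
#4 (3,1) H  (was 1)
#5 (3,1) H  (was 1)
#6 (0,2) C  (was 7)
#7 (0,2) H  (was 2)
#8 (2,1) H  (was 1)
#9 (1,7) H  (was 7)
#10 (1,2) C  (was 7)
#11 (0,4) C  (was 2)
#12 (1,4) C  (was 2)
#13 (2,3) C  (was 1)
#14 (2,5) C  (was 3)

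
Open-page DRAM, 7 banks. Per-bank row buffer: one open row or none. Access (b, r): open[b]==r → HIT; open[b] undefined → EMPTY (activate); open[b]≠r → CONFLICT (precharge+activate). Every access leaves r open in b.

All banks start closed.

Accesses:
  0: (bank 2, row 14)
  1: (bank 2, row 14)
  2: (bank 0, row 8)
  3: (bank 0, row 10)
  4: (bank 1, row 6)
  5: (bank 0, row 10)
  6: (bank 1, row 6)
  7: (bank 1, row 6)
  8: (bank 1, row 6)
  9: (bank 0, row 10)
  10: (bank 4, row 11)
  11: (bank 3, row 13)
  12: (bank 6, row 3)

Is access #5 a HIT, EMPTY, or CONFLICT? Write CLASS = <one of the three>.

CLASS = HIT

#0 (2,14) E
#1 (2,14) H  (was 14)
#2 (0,8) E
#3 (0,10) C  (was 8)
#4 (1,6) E
#5 (0,10) H  (was 10)
#6 (1,6) H  (was 6)
#7 (1,6) H  (was 6)
#8 (1,6) H  (was 6)
#9 (0,10) H  (was 10)
#10 (4,11) E
#11 (3,13) E
#12 (6,3) E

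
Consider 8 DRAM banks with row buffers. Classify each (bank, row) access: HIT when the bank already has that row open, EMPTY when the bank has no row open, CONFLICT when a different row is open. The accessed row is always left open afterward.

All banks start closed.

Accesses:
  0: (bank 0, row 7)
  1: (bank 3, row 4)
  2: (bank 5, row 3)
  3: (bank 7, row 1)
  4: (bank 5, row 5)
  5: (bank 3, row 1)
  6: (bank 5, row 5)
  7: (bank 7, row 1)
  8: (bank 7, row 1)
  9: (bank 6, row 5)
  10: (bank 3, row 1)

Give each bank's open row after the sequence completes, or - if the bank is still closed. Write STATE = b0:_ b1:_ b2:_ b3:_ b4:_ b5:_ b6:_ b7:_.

#0 (0,7) E
#1 (3,4) E
#2 (5,3) E
#3 (7,1) E
#4 (5,5) C  (was 3)
#5 (3,1) C  (was 4)
#6 (5,5) H  (was 5)
#7 (7,1) H  (was 1)
#8 (7,1) H  (was 1)
#9 (6,5) E
#10 (3,1) H  (was 1)

STATE = b0:7 b1:- b2:- b3:1 b4:- b5:5 b6:5 b7:1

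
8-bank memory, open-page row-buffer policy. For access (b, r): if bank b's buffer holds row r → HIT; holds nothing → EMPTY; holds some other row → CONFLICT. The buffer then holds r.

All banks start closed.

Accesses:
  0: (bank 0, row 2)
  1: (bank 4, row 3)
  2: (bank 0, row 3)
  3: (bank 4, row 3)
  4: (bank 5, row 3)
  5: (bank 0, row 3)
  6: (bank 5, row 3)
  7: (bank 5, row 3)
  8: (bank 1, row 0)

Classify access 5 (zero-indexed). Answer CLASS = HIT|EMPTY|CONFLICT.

0: bank 0 row 2 — prev None → EMPTY
1: bank 4 row 3 — prev None → EMPTY
2: bank 0 row 3 — prev 2 → CONFLICT
3: bank 4 row 3 — prev 3 → HIT
4: bank 5 row 3 — prev None → EMPTY
5: bank 0 row 3 — prev 3 → HIT
6: bank 5 row 3 — prev 3 → HIT
7: bank 5 row 3 — prev 3 → HIT
8: bank 1 row 0 — prev None → EMPTY

CLASS = HIT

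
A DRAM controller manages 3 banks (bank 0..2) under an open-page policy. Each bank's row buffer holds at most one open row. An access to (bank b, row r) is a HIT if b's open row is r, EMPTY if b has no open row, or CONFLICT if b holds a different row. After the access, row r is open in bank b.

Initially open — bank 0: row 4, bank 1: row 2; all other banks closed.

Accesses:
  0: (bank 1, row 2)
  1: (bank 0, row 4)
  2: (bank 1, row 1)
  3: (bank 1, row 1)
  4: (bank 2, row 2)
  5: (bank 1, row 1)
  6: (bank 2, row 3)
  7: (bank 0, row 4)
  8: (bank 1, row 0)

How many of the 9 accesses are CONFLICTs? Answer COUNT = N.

COUNT = 3

0: bank 1 row 2 — prev 2 → HIT
1: bank 0 row 4 — prev 4 → HIT
2: bank 1 row 1 — prev 2 → CONFLICT
3: bank 1 row 1 — prev 1 → HIT
4: bank 2 row 2 — prev None → EMPTY
5: bank 1 row 1 — prev 1 → HIT
6: bank 2 row 3 — prev 2 → CONFLICT
7: bank 0 row 4 — prev 4 → HIT
8: bank 1 row 0 — prev 1 → CONFLICT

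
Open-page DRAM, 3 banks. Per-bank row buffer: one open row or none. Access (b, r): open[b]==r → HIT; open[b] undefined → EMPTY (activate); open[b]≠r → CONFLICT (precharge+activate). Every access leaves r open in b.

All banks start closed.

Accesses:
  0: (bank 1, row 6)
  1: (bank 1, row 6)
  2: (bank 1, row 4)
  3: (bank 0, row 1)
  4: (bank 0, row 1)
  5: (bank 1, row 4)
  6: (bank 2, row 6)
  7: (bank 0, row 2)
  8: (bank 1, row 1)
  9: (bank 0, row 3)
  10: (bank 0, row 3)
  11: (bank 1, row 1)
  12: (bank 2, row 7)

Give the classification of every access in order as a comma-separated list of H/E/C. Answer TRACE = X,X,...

step 0: bank1 None->6 [EMPTY]
step 1: bank1 6->6 [HIT]
step 2: bank1 6->4 [CONFLICT]
step 3: bank0 None->1 [EMPTY]
step 4: bank0 1->1 [HIT]
step 5: bank1 4->4 [HIT]
step 6: bank2 None->6 [EMPTY]
step 7: bank0 1->2 [CONFLICT]
step 8: bank1 4->1 [CONFLICT]
step 9: bank0 2->3 [CONFLICT]
step 10: bank0 3->3 [HIT]
step 11: bank1 1->1 [HIT]
step 12: bank2 6->7 [CONFLICT]

TRACE = E,H,C,E,H,H,E,C,C,C,H,H,C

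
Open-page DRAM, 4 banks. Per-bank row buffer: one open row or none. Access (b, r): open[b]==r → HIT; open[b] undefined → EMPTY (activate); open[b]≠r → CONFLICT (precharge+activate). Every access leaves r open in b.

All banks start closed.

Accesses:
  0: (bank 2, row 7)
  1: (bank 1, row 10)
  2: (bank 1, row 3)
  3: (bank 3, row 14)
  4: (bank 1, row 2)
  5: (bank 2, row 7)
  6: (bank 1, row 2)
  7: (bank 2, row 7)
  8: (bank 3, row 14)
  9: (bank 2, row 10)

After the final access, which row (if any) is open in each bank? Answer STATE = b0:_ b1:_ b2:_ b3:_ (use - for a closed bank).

STATE = b0:- b1:2 b2:10 b3:14

#0 (2,7) E
#1 (1,10) E
#2 (1,3) C  (was 10)
#3 (3,14) E
#4 (1,2) C  (was 3)
#5 (2,7) H  (was 7)
#6 (1,2) H  (was 2)
#7 (2,7) H  (was 7)
#8 (3,14) H  (was 14)
#9 (2,10) C  (was 7)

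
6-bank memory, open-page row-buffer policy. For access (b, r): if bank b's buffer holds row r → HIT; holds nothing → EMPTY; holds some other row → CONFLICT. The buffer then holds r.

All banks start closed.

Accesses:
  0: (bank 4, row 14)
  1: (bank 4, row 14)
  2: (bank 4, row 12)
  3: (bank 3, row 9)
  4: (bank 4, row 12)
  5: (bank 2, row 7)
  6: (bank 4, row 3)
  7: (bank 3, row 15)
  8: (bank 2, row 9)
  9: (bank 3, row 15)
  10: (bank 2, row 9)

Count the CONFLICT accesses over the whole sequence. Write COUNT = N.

COUNT = 4

#0 (4,14) E
#1 (4,14) H  (was 14)
#2 (4,12) C  (was 14)
#3 (3,9) E
#4 (4,12) H  (was 12)
#5 (2,7) E
#6 (4,3) C  (was 12)
#7 (3,15) C  (was 9)
#8 (2,9) C  (was 7)
#9 (3,15) H  (was 15)
#10 (2,9) H  (was 9)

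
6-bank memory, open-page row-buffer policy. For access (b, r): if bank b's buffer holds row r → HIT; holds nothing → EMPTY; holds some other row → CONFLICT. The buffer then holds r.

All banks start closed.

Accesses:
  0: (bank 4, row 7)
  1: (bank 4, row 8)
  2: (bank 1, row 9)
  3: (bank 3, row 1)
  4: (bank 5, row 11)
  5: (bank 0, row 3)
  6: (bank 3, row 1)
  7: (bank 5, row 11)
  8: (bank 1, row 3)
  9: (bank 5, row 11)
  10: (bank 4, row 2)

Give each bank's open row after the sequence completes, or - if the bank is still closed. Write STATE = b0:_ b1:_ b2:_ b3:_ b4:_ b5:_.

STATE = b0:3 b1:3 b2:- b3:1 b4:2 b5:11

  [0] b4 r7: no row ⇒ E
  [1] b4 r8: had r7 ⇒ C
  [2] b1 r9: no row ⇒ E
  [3] b3 r1: no row ⇒ E
  [4] b5 r11: no row ⇒ E
  [5] b0 r3: no row ⇒ E
  [6] b3 r1: had r1 ⇒ H
  [7] b5 r11: had r11 ⇒ H
  [8] b1 r3: had r9 ⇒ C
  [9] b5 r11: had r11 ⇒ H
  [10] b4 r2: had r8 ⇒ C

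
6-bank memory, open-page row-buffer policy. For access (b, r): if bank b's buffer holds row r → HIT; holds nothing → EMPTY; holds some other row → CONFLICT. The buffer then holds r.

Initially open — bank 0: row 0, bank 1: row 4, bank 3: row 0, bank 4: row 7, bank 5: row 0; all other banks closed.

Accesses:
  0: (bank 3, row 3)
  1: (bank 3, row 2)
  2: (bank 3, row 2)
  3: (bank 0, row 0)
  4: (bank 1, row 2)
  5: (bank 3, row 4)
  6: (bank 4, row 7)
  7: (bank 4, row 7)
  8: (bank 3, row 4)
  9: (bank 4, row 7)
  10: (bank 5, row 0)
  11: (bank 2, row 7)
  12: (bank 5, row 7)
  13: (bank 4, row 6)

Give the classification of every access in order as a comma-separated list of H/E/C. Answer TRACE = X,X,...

  [0] b3 r3: had r0 ⇒ C
  [1] b3 r2: had r3 ⇒ C
  [2] b3 r2: had r2 ⇒ H
  [3] b0 r0: had r0 ⇒ H
  [4] b1 r2: had r4 ⇒ C
  [5] b3 r4: had r2 ⇒ C
  [6] b4 r7: had r7 ⇒ H
  [7] b4 r7: had r7 ⇒ H
  [8] b3 r4: had r4 ⇒ H
  [9] b4 r7: had r7 ⇒ H
  [10] b5 r0: had r0 ⇒ H
  [11] b2 r7: no row ⇒ E
  [12] b5 r7: had r0 ⇒ C
  [13] b4 r6: had r7 ⇒ C

TRACE = C,C,H,H,C,C,H,H,H,H,H,E,C,C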